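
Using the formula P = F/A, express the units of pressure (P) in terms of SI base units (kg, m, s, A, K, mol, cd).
Units of each symbol in P = F/A:
  F (force): kg·m/s²
  A (area): m²  → in the denominator, contributes 1/m²

Multiplying the contributions: [kg·m/s²] · [1/m²]
Adding exponents of each base unit: kg: 1, m: -1, s: -2
SI base units of pressure: kg/(m·s²)

Answer: kg/(m·s²)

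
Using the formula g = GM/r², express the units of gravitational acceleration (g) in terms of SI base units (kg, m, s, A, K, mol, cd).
Units of each symbol in g = GM/r²:
  G (gravitational constant): m³/(kg·s²)
  M (mass): kg
  r (distance): m  → to the power 2 in the denominator, contributes 1/m²

Multiplying the contributions: [m³/(kg·s²)] · [kg] · [1/m²]
Adding exponents of each base unit: m: 1, s: -2
SI base units of gravitational acceleration: m/s²

Answer: m/s²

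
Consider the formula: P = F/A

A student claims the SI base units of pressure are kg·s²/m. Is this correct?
Units of each symbol in P = F/A:
  F (force): kg·m/s²
  A (area): m²  → in the denominator, contributes 1/m²

Multiplying the contributions: [kg·m/s²] · [1/m²]
Adding exponents of each base unit: kg: 1, m: -1, s: -2
SI base units of pressure: kg/(m·s²)

The claimed units kg·s²/m (exponents kg: 1, m: -1, s: 2) do not match the derived units kg/(m·s²) (exponents kg: 1, m: -1, s: -2), so the claim is incorrect.

Answer: No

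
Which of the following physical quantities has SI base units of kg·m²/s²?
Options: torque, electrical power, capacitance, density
Checking the SI base units of each option:
  torque (τ = Fr): kg·m²/s²  ✓ matches
  electrical power (P = IV): kg·m²/s³  ✗
  capacitance (C = Q/V): s⁴·A²/(kg·m²)  ✗
  density (ρ = m/V): kg/m³  ✗

Only torque has units kg·m²/s².

Answer: torque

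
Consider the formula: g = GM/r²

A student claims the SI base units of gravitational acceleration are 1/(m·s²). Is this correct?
Units of each symbol in g = GM/r²:
  G (gravitational constant): m³/(kg·s²)
  M (mass): kg
  r (distance): m  → to the power 2 in the denominator, contributes 1/m²

Multiplying the contributions: [m³/(kg·s²)] · [kg] · [1/m²]
Adding exponents of each base unit: m: 1, s: -2
SI base units of gravitational acceleration: m/s²

The claimed units 1/(m·s²) (exponents m: -1, s: -2) do not match the derived units m/s² (exponents m: 1, s: -2), so the claim is incorrect.

Answer: No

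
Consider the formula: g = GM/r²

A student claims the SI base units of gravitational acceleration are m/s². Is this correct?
Units of each symbol in g = GM/r²:
  G (gravitational constant): m³/(kg·s²)
  M (mass): kg
  r (distance): m  → to the power 2 in the denominator, contributes 1/m²

Multiplying the contributions: [m³/(kg·s²)] · [kg] · [1/m²]
Adding exponents of each base unit: m: 1, s: -2
SI base units of gravitational acceleration: m/s²

The claimed units m/s² match the derived units, so the claim is correct.

Answer: Yes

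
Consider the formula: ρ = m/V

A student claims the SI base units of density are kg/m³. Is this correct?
Units of each symbol in ρ = m/V:
  m (mass): kg
  V (volume): m³  → in the denominator, contributes 1/m³

Multiplying the contributions: [kg] · [1/m³]
Adding exponents of each base unit: kg: 1, m: -3
SI base units of density: kg/m³

The claimed units kg/m³ match the derived units, so the claim is correct.

Answer: Yes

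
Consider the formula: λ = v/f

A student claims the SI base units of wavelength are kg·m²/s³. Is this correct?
Units of each symbol in λ = v/f:
  v (wave speed): m/s
  f (frequency): 1/s  → in the denominator, contributes s

Multiplying the contributions: [m/s] · [s]
Adding exponents of each base unit: m: 1
SI base units of wavelength: m

The claimed units kg·m²/s³ (exponents kg: 1, m: 2, s: -3) do not match the derived units m (exponents m: 1), so the claim is incorrect.

Answer: No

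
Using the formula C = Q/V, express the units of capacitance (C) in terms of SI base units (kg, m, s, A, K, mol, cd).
Units of each symbol in C = Q/V:
  Q (charge, in coulombs): s·A
  V (voltage, in volts): kg·m²/(s³·A)  → in the denominator, contributes s³·A/(kg·m²)

Multiplying the contributions: [s·A] · [s³·A/(kg·m²)]
Adding exponents of each base unit: kg: -1, m: -2, s: 4, A: 2
SI base units of capacitance: s⁴·A²/(kg·m²)

Answer: s⁴·A²/(kg·m²)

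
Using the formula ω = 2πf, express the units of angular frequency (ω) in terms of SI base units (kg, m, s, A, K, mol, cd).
Units of each symbol in ω = 2πf:
  f (frequency): 1/s
  The factor 2π is dimensionless.

Multiplying the contributions: [1/s]
Adding exponents of each base unit: s: -1
SI base units of angular frequency: 1/s

Answer: 1/s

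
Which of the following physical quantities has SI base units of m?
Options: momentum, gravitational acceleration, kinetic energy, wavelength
Checking the SI base units of each option:
  momentum (p = mv): kg·m/s  ✗
  gravitational acceleration (g = GM/r²): m/s²  ✗
  kinetic energy (E = ½mv²): kg·m²/s²  ✗
  wavelength (λ = v/f): m  ✓ matches

Only wavelength has units m.

Answer: wavelength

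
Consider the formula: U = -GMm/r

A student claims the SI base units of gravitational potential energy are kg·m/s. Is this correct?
Units of each symbol in U = -GMm/r:
  G (gravitational constant): m³/(kg·s²)
  M (mass): kg
  m (mass): kg
  r (distance): m  → in the denominator, contributes 1/m
  The minus sign does not affect the units.

Multiplying the contributions: [m³/(kg·s²)] · [kg] · [kg] · [1/m]
Adding exponents of each base unit: kg: 1, m: 2, s: -2
SI base units of gravitational potential energy: kg·m²/s²

The claimed units kg·m/s (exponents kg: 1, m: 1, s: -1) do not match the derived units kg·m²/s² (exponents kg: 1, m: 2, s: -2), so the claim is incorrect.

Answer: No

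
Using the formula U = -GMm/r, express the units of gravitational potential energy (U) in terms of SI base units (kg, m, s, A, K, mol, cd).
Units of each symbol in U = -GMm/r:
  G (gravitational constant): m³/(kg·s²)
  M (mass): kg
  m (mass): kg
  r (distance): m  → in the denominator, contributes 1/m
  The minus sign does not affect the units.

Multiplying the contributions: [m³/(kg·s²)] · [kg] · [kg] · [1/m]
Adding exponents of each base unit: kg: 1, m: 2, s: -2
SI base units of gravitational potential energy: kg·m²/s²

Answer: kg·m²/s²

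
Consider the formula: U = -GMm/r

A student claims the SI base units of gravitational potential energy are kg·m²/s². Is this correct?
Units of each symbol in U = -GMm/r:
  G (gravitational constant): m³/(kg·s²)
  M (mass): kg
  m (mass): kg
  r (distance): m  → in the denominator, contributes 1/m
  The minus sign does not affect the units.

Multiplying the contributions: [m³/(kg·s²)] · [kg] · [kg] · [1/m]
Adding exponents of each base unit: kg: 1, m: 2, s: -2
SI base units of gravitational potential energy: kg·m²/s²

The claimed units kg·m²/s² match the derived units, so the claim is correct.

Answer: Yes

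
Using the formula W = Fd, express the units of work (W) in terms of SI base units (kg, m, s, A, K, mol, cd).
Units of each symbol in W = Fd:
  F (force): kg·m/s²
  d (displacement): m

Multiplying the contributions: [kg·m/s²] · [m]
Adding exponents of each base unit: kg: 1, m: 2, s: -2
SI base units of work: kg·m²/s²

Answer: kg·m²/s²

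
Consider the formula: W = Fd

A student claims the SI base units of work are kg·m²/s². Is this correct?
Units of each symbol in W = Fd:
  F (force): kg·m/s²
  d (displacement): m

Multiplying the contributions: [kg·m/s²] · [m]
Adding exponents of each base unit: kg: 1, m: 2, s: -2
SI base units of work: kg·m²/s²

The claimed units kg·m²/s² match the derived units, so the claim is correct.

Answer: Yes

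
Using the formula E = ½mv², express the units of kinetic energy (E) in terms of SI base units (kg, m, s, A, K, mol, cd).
Units of each symbol in E = ½mv²:
  m (mass): kg
  v (speed): m/s  → to the power 2, contributes m²/s²
  The factor ½ is dimensionless.

Multiplying the contributions: [kg] · [m²/s²]
Adding exponents of each base unit: kg: 1, m: 2, s: -2
SI base units of kinetic energy: kg·m²/s²

Answer: kg·m²/s²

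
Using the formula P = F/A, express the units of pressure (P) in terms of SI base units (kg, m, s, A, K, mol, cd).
Units of each symbol in P = F/A:
  F (force): kg·m/s²
  A (area): m²  → in the denominator, contributes 1/m²

Multiplying the contributions: [kg·m/s²] · [1/m²]
Adding exponents of each base unit: kg: 1, m: -1, s: -2
SI base units of pressure: kg/(m·s²)

Answer: kg/(m·s²)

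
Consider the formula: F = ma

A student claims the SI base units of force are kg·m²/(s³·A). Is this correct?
Units of each symbol in F = ma:
  m (mass): kg
  a (acceleration): m/s²

Multiplying the contributions: [kg] · [m/s²]
Adding exponents of each base unit: kg: 1, m: 1, s: -2
SI base units of force: kg·m/s²

The claimed units kg·m²/(s³·A) (exponents kg: 1, m: 2, s: -3, A: -1) do not match the derived units kg·m/s² (exponents kg: 1, m: 1, s: -2), so the claim is incorrect.

Answer: No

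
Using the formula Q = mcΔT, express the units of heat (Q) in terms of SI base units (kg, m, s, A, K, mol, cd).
Units of each symbol in Q = mcΔT:
  m (mass): kg
  c (specific heat capacity, in J/(kg·K)): m²/(s²·K)
  ΔT (temperature change): K

Multiplying the contributions: [kg] · [m²/(s²·K)] · [K]
Adding exponents of each base unit: kg: 1, m: 2, s: -2
SI base units of heat: kg·m²/s²

Answer: kg·m²/s²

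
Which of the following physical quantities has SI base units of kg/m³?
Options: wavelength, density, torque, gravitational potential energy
Checking the SI base units of each option:
  wavelength (λ = v/f): m  ✗
  density (ρ = m/V): kg/m³  ✓ matches
  torque (τ = Fr): kg·m²/s²  ✗
  gravitational potential energy (U = -GMm/r): kg·m²/s²  ✗

Only density has units kg/m³.

Answer: density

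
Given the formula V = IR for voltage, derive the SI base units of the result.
Units of each symbol in V = IR:
  I (current): A
  R (resistance, in ohms): kg·m²/(s³·A²)

Multiplying the contributions: [A] · [kg·m²/(s³·A²)]
Adding exponents of each base unit: kg: 1, m: 2, s: -3, A: -1
SI base units of voltage: kg·m²/(s³·A)

Answer: kg·m²/(s³·A)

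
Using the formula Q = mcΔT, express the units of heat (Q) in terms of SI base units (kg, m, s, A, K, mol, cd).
Units of each symbol in Q = mcΔT:
  m (mass): kg
  c (specific heat capacity, in J/(kg·K)): m²/(s²·K)
  ΔT (temperature change): K

Multiplying the contributions: [kg] · [m²/(s²·K)] · [K]
Adding exponents of each base unit: kg: 1, m: 2, s: -2
SI base units of heat: kg·m²/s²

Answer: kg·m²/s²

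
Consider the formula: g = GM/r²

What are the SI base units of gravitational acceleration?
Units of each symbol in g = GM/r²:
  G (gravitational constant): m³/(kg·s²)
  M (mass): kg
  r (distance): m  → to the power 2 in the denominator, contributes 1/m²

Multiplying the contributions: [m³/(kg·s²)] · [kg] · [1/m²]
Adding exponents of each base unit: m: 1, s: -2
SI base units of gravitational acceleration: m/s²

Answer: m/s²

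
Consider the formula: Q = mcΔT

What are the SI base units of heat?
Units of each symbol in Q = mcΔT:
  m (mass): kg
  c (specific heat capacity, in J/(kg·K)): m²/(s²·K)
  ΔT (temperature change): K

Multiplying the contributions: [kg] · [m²/(s²·K)] · [K]
Adding exponents of each base unit: kg: 1, m: 2, s: -2
SI base units of heat: kg·m²/s²

Answer: kg·m²/s²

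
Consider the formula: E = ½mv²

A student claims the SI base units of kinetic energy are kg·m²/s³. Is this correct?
Units of each symbol in E = ½mv²:
  m (mass): kg
  v (speed): m/s  → to the power 2, contributes m²/s²
  The factor ½ is dimensionless.

Multiplying the contributions: [kg] · [m²/s²]
Adding exponents of each base unit: kg: 1, m: 2, s: -2
SI base units of kinetic energy: kg·m²/s²

The claimed units kg·m²/s³ (exponents kg: 1, m: 2, s: -3) do not match the derived units kg·m²/s² (exponents kg: 1, m: 2, s: -2), so the claim is incorrect.

Answer: No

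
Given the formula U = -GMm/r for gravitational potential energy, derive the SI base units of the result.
Units of each symbol in U = -GMm/r:
  G (gravitational constant): m³/(kg·s²)
  M (mass): kg
  m (mass): kg
  r (distance): m  → in the denominator, contributes 1/m
  The minus sign does not affect the units.

Multiplying the contributions: [m³/(kg·s²)] · [kg] · [kg] · [1/m]
Adding exponents of each base unit: kg: 1, m: 2, s: -2
SI base units of gravitational potential energy: kg·m²/s²

Answer: kg·m²/s²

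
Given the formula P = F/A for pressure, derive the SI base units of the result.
Units of each symbol in P = F/A:
  F (force): kg·m/s²
  A (area): m²  → in the denominator, contributes 1/m²

Multiplying the contributions: [kg·m/s²] · [1/m²]
Adding exponents of each base unit: kg: 1, m: -1, s: -2
SI base units of pressure: kg/(m·s²)

Answer: kg/(m·s²)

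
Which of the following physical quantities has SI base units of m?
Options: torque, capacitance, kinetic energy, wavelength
Checking the SI base units of each option:
  torque (τ = Fr): kg·m²/s²  ✗
  capacitance (C = Q/V): s⁴·A²/(kg·m²)  ✗
  kinetic energy (E = ½mv²): kg·m²/s²  ✗
  wavelength (λ = v/f): m  ✓ matches

Only wavelength has units m.

Answer: wavelength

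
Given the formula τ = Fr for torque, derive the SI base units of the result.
Units of each symbol in τ = Fr:
  F (force): kg·m/s²
  r (lever arm): m

Multiplying the contributions: [kg·m/s²] · [m]
Adding exponents of each base unit: kg: 1, m: 2, s: -2
SI base units of torque: kg·m²/s²

Answer: kg·m²/s²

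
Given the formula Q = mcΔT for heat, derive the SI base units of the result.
Units of each symbol in Q = mcΔT:
  m (mass): kg
  c (specific heat capacity, in J/(kg·K)): m²/(s²·K)
  ΔT (temperature change): K

Multiplying the contributions: [kg] · [m²/(s²·K)] · [K]
Adding exponents of each base unit: kg: 1, m: 2, s: -2
SI base units of heat: kg·m²/s²

Answer: kg·m²/s²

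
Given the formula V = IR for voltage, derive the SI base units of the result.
Units of each symbol in V = IR:
  I (current): A
  R (resistance, in ohms): kg·m²/(s³·A²)

Multiplying the contributions: [A] · [kg·m²/(s³·A²)]
Adding exponents of each base unit: kg: 1, m: 2, s: -3, A: -1
SI base units of voltage: kg·m²/(s³·A)

Answer: kg·m²/(s³·A)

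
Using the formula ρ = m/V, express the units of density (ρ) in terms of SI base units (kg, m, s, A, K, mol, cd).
Units of each symbol in ρ = m/V:
  m (mass): kg
  V (volume): m³  → in the denominator, contributes 1/m³

Multiplying the contributions: [kg] · [1/m³]
Adding exponents of each base unit: kg: 1, m: -3
SI base units of density: kg/m³

Answer: kg/m³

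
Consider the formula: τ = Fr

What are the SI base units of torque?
Units of each symbol in τ = Fr:
  F (force): kg·m/s²
  r (lever arm): m

Multiplying the contributions: [kg·m/s²] · [m]
Adding exponents of each base unit: kg: 1, m: 2, s: -2
SI base units of torque: kg·m²/s²

Answer: kg·m²/s²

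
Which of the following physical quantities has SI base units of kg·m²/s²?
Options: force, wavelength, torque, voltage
Checking the SI base units of each option:
  force (F = ma): kg·m/s²  ✗
  wavelength (λ = v/f): m  ✗
  torque (τ = Fr): kg·m²/s²  ✓ matches
  voltage (V = IR): kg·m²/(s³·A)  ✗

Only torque has units kg·m²/s².

Answer: torque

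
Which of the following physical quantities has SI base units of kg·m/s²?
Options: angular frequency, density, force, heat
Checking the SI base units of each option:
  angular frequency (ω = 2πf): 1/s  ✗
  density (ρ = m/V): kg/m³  ✗
  force (F = ma): kg·m/s²  ✓ matches
  heat (Q = mcΔT): kg·m²/s²  ✗

Only force has units kg·m/s².

Answer: force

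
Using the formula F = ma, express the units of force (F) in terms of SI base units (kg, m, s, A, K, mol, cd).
Units of each symbol in F = ma:
  m (mass): kg
  a (acceleration): m/s²

Multiplying the contributions: [kg] · [m/s²]
Adding exponents of each base unit: kg: 1, m: 1, s: -2
SI base units of force: kg·m/s²

Answer: kg·m/s²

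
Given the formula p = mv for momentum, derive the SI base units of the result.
Units of each symbol in p = mv:
  m (mass): kg
  v (velocity): m/s

Multiplying the contributions: [kg] · [m/s]
Adding exponents of each base unit: kg: 1, m: 1, s: -1
SI base units of momentum: kg·m/s

Answer: kg·m/s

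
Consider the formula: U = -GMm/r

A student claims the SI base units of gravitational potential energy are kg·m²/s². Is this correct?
Units of each symbol in U = -GMm/r:
  G (gravitational constant): m³/(kg·s²)
  M (mass): kg
  m (mass): kg
  r (distance): m  → in the denominator, contributes 1/m
  The minus sign does not affect the units.

Multiplying the contributions: [m³/(kg·s²)] · [kg] · [kg] · [1/m]
Adding exponents of each base unit: kg: 1, m: 2, s: -2
SI base units of gravitational potential energy: kg·m²/s²

The claimed units kg·m²/s² match the derived units, so the claim is correct.

Answer: Yes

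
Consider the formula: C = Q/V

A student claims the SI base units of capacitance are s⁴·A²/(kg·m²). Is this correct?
Units of each symbol in C = Q/V:
  Q (charge, in coulombs): s·A
  V (voltage, in volts): kg·m²/(s³·A)  → in the denominator, contributes s³·A/(kg·m²)

Multiplying the contributions: [s·A] · [s³·A/(kg·m²)]
Adding exponents of each base unit: kg: -1, m: -2, s: 4, A: 2
SI base units of capacitance: s⁴·A²/(kg·m²)

The claimed units s⁴·A²/(kg·m²) match the derived units, so the claim is correct.

Answer: Yes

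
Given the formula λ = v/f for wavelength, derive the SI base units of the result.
Units of each symbol in λ = v/f:
  v (wave speed): m/s
  f (frequency): 1/s  → in the denominator, contributes s

Multiplying the contributions: [m/s] · [s]
Adding exponents of each base unit: m: 1
SI base units of wavelength: m

Answer: m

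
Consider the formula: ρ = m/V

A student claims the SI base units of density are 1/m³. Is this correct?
Units of each symbol in ρ = m/V:
  m (mass): kg
  V (volume): m³  → in the denominator, contributes 1/m³

Multiplying the contributions: [kg] · [1/m³]
Adding exponents of each base unit: kg: 1, m: -3
SI base units of density: kg/m³

The claimed units 1/m³ (exponents m: -3) do not match the derived units kg/m³ (exponents kg: 1, m: -3), so the claim is incorrect.

Answer: No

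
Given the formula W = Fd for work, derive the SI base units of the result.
Units of each symbol in W = Fd:
  F (force): kg·m/s²
  d (displacement): m

Multiplying the contributions: [kg·m/s²] · [m]
Adding exponents of each base unit: kg: 1, m: 2, s: -2
SI base units of work: kg·m²/s²

Answer: kg·m²/s²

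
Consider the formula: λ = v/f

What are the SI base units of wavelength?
Units of each symbol in λ = v/f:
  v (wave speed): m/s
  f (frequency): 1/s  → in the denominator, contributes s

Multiplying the contributions: [m/s] · [s]
Adding exponents of each base unit: m: 1
SI base units of wavelength: m

Answer: m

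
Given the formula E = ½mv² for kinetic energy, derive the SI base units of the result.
Units of each symbol in E = ½mv²:
  m (mass): kg
  v (speed): m/s  → to the power 2, contributes m²/s²
  The factor ½ is dimensionless.

Multiplying the contributions: [kg] · [m²/s²]
Adding exponents of each base unit: kg: 1, m: 2, s: -2
SI base units of kinetic energy: kg·m²/s²

Answer: kg·m²/s²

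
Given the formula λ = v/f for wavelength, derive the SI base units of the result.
Units of each symbol in λ = v/f:
  v (wave speed): m/s
  f (frequency): 1/s  → in the denominator, contributes s

Multiplying the contributions: [m/s] · [s]
Adding exponents of each base unit: m: 1
SI base units of wavelength: m

Answer: m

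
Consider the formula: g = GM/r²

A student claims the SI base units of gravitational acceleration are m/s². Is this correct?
Units of each symbol in g = GM/r²:
  G (gravitational constant): m³/(kg·s²)
  M (mass): kg
  r (distance): m  → to the power 2 in the denominator, contributes 1/m²

Multiplying the contributions: [m³/(kg·s²)] · [kg] · [1/m²]
Adding exponents of each base unit: m: 1, s: -2
SI base units of gravitational acceleration: m/s²

The claimed units m/s² match the derived units, so the claim is correct.

Answer: Yes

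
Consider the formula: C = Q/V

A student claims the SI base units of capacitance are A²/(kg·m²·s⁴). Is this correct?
Units of each symbol in C = Q/V:
  Q (charge, in coulombs): s·A
  V (voltage, in volts): kg·m²/(s³·A)  → in the denominator, contributes s³·A/(kg·m²)

Multiplying the contributions: [s·A] · [s³·A/(kg·m²)]
Adding exponents of each base unit: kg: -1, m: -2, s: 4, A: 2
SI base units of capacitance: s⁴·A²/(kg·m²)

The claimed units A²/(kg·m²·s⁴) (exponents kg: -1, m: -2, s: -4, A: 2) do not match the derived units s⁴·A²/(kg·m²) (exponents kg: -1, m: -2, s: 4, A: 2), so the claim is incorrect.

Answer: No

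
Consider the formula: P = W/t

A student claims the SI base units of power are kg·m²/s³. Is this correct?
Units of each symbol in P = W/t:
  W (work): kg·m²/s²
  t (time): s  → in the denominator, contributes 1/s

Multiplying the contributions: [kg·m²/s²] · [1/s]
Adding exponents of each base unit: kg: 1, m: 2, s: -3
SI base units of power: kg·m²/s³

The claimed units kg·m²/s³ match the derived units, so the claim is correct.

Answer: Yes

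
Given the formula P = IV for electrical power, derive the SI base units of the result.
Units of each symbol in P = IV:
  I (current): A
  V (voltage, in volts): kg·m²/(s³·A)

Multiplying the contributions: [A] · [kg·m²/(s³·A)]
Adding exponents of each base unit: kg: 1, m: 2, s: -3
SI base units of electrical power: kg·m²/s³

Answer: kg·m²/s³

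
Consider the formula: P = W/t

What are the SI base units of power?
Units of each symbol in P = W/t:
  W (work): kg·m²/s²
  t (time): s  → in the denominator, contributes 1/s

Multiplying the contributions: [kg·m²/s²] · [1/s]
Adding exponents of each base unit: kg: 1, m: 2, s: -3
SI base units of power: kg·m²/s³

Answer: kg·m²/s³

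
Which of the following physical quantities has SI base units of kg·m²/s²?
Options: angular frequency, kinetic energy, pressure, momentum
Checking the SI base units of each option:
  angular frequency (ω = 2πf): 1/s  ✗
  kinetic energy (E = ½mv²): kg·m²/s²  ✓ matches
  pressure (P = F/A): kg/(m·s²)  ✗
  momentum (p = mv): kg·m/s  ✗

Only kinetic energy has units kg·m²/s².

Answer: kinetic energy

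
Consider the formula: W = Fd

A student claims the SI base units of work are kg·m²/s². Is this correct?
Units of each symbol in W = Fd:
  F (force): kg·m/s²
  d (displacement): m

Multiplying the contributions: [kg·m/s²] · [m]
Adding exponents of each base unit: kg: 1, m: 2, s: -2
SI base units of work: kg·m²/s²

The claimed units kg·m²/s² match the derived units, so the claim is correct.

Answer: Yes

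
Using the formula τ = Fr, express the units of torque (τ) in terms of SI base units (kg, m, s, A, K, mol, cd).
Units of each symbol in τ = Fr:
  F (force): kg·m/s²
  r (lever arm): m

Multiplying the contributions: [kg·m/s²] · [m]
Adding exponents of each base unit: kg: 1, m: 2, s: -2
SI base units of torque: kg·m²/s²

Answer: kg·m²/s²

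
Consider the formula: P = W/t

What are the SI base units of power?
Units of each symbol in P = W/t:
  W (work): kg·m²/s²
  t (time): s  → in the denominator, contributes 1/s

Multiplying the contributions: [kg·m²/s²] · [1/s]
Adding exponents of each base unit: kg: 1, m: 2, s: -3
SI base units of power: kg·m²/s³

Answer: kg·m²/s³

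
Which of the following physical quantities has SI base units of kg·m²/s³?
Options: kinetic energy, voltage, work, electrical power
Checking the SI base units of each option:
  kinetic energy (E = ½mv²): kg·m²/s²  ✗
  voltage (V = IR): kg·m²/(s³·A)  ✗
  work (W = Fd): kg·m²/s²  ✗
  electrical power (P = IV): kg·m²/s³  ✓ matches

Only electrical power has units kg·m²/s³.

Answer: electrical power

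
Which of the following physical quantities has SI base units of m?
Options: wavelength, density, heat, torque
Checking the SI base units of each option:
  wavelength (λ = v/f): m  ✓ matches
  density (ρ = m/V): kg/m³  ✗
  heat (Q = mcΔT): kg·m²/s²  ✗
  torque (τ = Fr): kg·m²/s²  ✗

Only wavelength has units m.

Answer: wavelength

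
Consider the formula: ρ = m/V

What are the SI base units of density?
Units of each symbol in ρ = m/V:
  m (mass): kg
  V (volume): m³  → in the denominator, contributes 1/m³

Multiplying the contributions: [kg] · [1/m³]
Adding exponents of each base unit: kg: 1, m: -3
SI base units of density: kg/m³

Answer: kg/m³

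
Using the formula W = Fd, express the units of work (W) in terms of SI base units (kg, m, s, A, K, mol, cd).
Units of each symbol in W = Fd:
  F (force): kg·m/s²
  d (displacement): m

Multiplying the contributions: [kg·m/s²] · [m]
Adding exponents of each base unit: kg: 1, m: 2, s: -2
SI base units of work: kg·m²/s²

Answer: kg·m²/s²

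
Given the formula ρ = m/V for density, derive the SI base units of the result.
Units of each symbol in ρ = m/V:
  m (mass): kg
  V (volume): m³  → in the denominator, contributes 1/m³

Multiplying the contributions: [kg] · [1/m³]
Adding exponents of each base unit: kg: 1, m: -3
SI base units of density: kg/m³

Answer: kg/m³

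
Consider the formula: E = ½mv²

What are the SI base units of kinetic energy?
Units of each symbol in E = ½mv²:
  m (mass): kg
  v (speed): m/s  → to the power 2, contributes m²/s²
  The factor ½ is dimensionless.

Multiplying the contributions: [kg] · [m²/s²]
Adding exponents of each base unit: kg: 1, m: 2, s: -2
SI base units of kinetic energy: kg·m²/s²

Answer: kg·m²/s²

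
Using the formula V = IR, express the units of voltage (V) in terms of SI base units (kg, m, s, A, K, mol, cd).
Units of each symbol in V = IR:
  I (current): A
  R (resistance, in ohms): kg·m²/(s³·A²)

Multiplying the contributions: [A] · [kg·m²/(s³·A²)]
Adding exponents of each base unit: kg: 1, m: 2, s: -3, A: -1
SI base units of voltage: kg·m²/(s³·A)

Answer: kg·m²/(s³·A)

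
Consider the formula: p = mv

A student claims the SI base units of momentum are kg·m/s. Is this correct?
Units of each symbol in p = mv:
  m (mass): kg
  v (velocity): m/s

Multiplying the contributions: [kg] · [m/s]
Adding exponents of each base unit: kg: 1, m: 1, s: -1
SI base units of momentum: kg·m/s

The claimed units kg·m/s match the derived units, so the claim is correct.

Answer: Yes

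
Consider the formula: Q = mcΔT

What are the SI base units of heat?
Units of each symbol in Q = mcΔT:
  m (mass): kg
  c (specific heat capacity, in J/(kg·K)): m²/(s²·K)
  ΔT (temperature change): K

Multiplying the contributions: [kg] · [m²/(s²·K)] · [K]
Adding exponents of each base unit: kg: 1, m: 2, s: -2
SI base units of heat: kg·m²/s²

Answer: kg·m²/s²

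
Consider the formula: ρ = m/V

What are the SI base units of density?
Units of each symbol in ρ = m/V:
  m (mass): kg
  V (volume): m³  → in the denominator, contributes 1/m³

Multiplying the contributions: [kg] · [1/m³]
Adding exponents of each base unit: kg: 1, m: -3
SI base units of density: kg/m³

Answer: kg/m³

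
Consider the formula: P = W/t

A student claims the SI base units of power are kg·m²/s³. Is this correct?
Units of each symbol in P = W/t:
  W (work): kg·m²/s²
  t (time): s  → in the denominator, contributes 1/s

Multiplying the contributions: [kg·m²/s²] · [1/s]
Adding exponents of each base unit: kg: 1, m: 2, s: -3
SI base units of power: kg·m²/s³

The claimed units kg·m²/s³ match the derived units, so the claim is correct.

Answer: Yes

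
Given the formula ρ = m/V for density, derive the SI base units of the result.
Units of each symbol in ρ = m/V:
  m (mass): kg
  V (volume): m³  → in the denominator, contributes 1/m³

Multiplying the contributions: [kg] · [1/m³]
Adding exponents of each base unit: kg: 1, m: -3
SI base units of density: kg/m³

Answer: kg/m³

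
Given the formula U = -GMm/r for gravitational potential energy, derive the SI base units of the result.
Units of each symbol in U = -GMm/r:
  G (gravitational constant): m³/(kg·s²)
  M (mass): kg
  m (mass): kg
  r (distance): m  → in the denominator, contributes 1/m
  The minus sign does not affect the units.

Multiplying the contributions: [m³/(kg·s²)] · [kg] · [kg] · [1/m]
Adding exponents of each base unit: kg: 1, m: 2, s: -2
SI base units of gravitational potential energy: kg·m²/s²

Answer: kg·m²/s²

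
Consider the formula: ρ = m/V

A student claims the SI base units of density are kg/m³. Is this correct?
Units of each symbol in ρ = m/V:
  m (mass): kg
  V (volume): m³  → in the denominator, contributes 1/m³

Multiplying the contributions: [kg] · [1/m³]
Adding exponents of each base unit: kg: 1, m: -3
SI base units of density: kg/m³

The claimed units kg/m³ match the derived units, so the claim is correct.

Answer: Yes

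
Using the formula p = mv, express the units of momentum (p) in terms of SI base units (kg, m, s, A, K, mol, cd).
Units of each symbol in p = mv:
  m (mass): kg
  v (velocity): m/s

Multiplying the contributions: [kg] · [m/s]
Adding exponents of each base unit: kg: 1, m: 1, s: -1
SI base units of momentum: kg·m/s

Answer: kg·m/s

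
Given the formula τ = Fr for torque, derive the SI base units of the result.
Units of each symbol in τ = Fr:
  F (force): kg·m/s²
  r (lever arm): m

Multiplying the contributions: [kg·m/s²] · [m]
Adding exponents of each base unit: kg: 1, m: 2, s: -2
SI base units of torque: kg·m²/s²

Answer: kg·m²/s²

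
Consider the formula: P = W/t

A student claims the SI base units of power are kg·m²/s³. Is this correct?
Units of each symbol in P = W/t:
  W (work): kg·m²/s²
  t (time): s  → in the denominator, contributes 1/s

Multiplying the contributions: [kg·m²/s²] · [1/s]
Adding exponents of each base unit: kg: 1, m: 2, s: -3
SI base units of power: kg·m²/s³

The claimed units kg·m²/s³ match the derived units, so the claim is correct.

Answer: Yes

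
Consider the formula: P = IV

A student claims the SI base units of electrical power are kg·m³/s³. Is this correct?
Units of each symbol in P = IV:
  I (current): A
  V (voltage, in volts): kg·m²/(s³·A)

Multiplying the contributions: [A] · [kg·m²/(s³·A)]
Adding exponents of each base unit: kg: 1, m: 2, s: -3
SI base units of electrical power: kg·m²/s³

The claimed units kg·m³/s³ (exponents kg: 1, m: 3, s: -3) do not match the derived units kg·m²/s³ (exponents kg: 1, m: 2, s: -3), so the claim is incorrect.

Answer: No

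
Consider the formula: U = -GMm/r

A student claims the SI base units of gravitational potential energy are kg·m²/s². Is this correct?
Units of each symbol in U = -GMm/r:
  G (gravitational constant): m³/(kg·s²)
  M (mass): kg
  m (mass): kg
  r (distance): m  → in the denominator, contributes 1/m
  The minus sign does not affect the units.

Multiplying the contributions: [m³/(kg·s²)] · [kg] · [kg] · [1/m]
Adding exponents of each base unit: kg: 1, m: 2, s: -2
SI base units of gravitational potential energy: kg·m²/s²

The claimed units kg·m²/s² match the derived units, so the claim is correct.

Answer: Yes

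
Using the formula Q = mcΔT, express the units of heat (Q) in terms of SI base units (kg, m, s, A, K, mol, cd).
Units of each symbol in Q = mcΔT:
  m (mass): kg
  c (specific heat capacity, in J/(kg·K)): m²/(s²·K)
  ΔT (temperature change): K

Multiplying the contributions: [kg] · [m²/(s²·K)] · [K]
Adding exponents of each base unit: kg: 1, m: 2, s: -2
SI base units of heat: kg·m²/s²

Answer: kg·m²/s²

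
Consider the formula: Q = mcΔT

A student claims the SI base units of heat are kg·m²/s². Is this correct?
Units of each symbol in Q = mcΔT:
  m (mass): kg
  c (specific heat capacity, in J/(kg·K)): m²/(s²·K)
  ΔT (temperature change): K

Multiplying the contributions: [kg] · [m²/(s²·K)] · [K]
Adding exponents of each base unit: kg: 1, m: 2, s: -2
SI base units of heat: kg·m²/s²

The claimed units kg·m²/s² match the derived units, so the claim is correct.

Answer: Yes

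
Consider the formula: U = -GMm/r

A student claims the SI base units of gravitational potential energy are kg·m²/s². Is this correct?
Units of each symbol in U = -GMm/r:
  G (gravitational constant): m³/(kg·s²)
  M (mass): kg
  m (mass): kg
  r (distance): m  → in the denominator, contributes 1/m
  The minus sign does not affect the units.

Multiplying the contributions: [m³/(kg·s²)] · [kg] · [kg] · [1/m]
Adding exponents of each base unit: kg: 1, m: 2, s: -2
SI base units of gravitational potential energy: kg·m²/s²

The claimed units kg·m²/s² match the derived units, so the claim is correct.

Answer: Yes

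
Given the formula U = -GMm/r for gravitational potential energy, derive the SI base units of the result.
Units of each symbol in U = -GMm/r:
  G (gravitational constant): m³/(kg·s²)
  M (mass): kg
  m (mass): kg
  r (distance): m  → in the denominator, contributes 1/m
  The minus sign does not affect the units.

Multiplying the contributions: [m³/(kg·s²)] · [kg] · [kg] · [1/m]
Adding exponents of each base unit: kg: 1, m: 2, s: -2
SI base units of gravitational potential energy: kg·m²/s²

Answer: kg·m²/s²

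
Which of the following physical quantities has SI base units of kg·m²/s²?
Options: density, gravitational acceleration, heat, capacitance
Checking the SI base units of each option:
  density (ρ = m/V): kg/m³  ✗
  gravitational acceleration (g = GM/r²): m/s²  ✗
  heat (Q = mcΔT): kg·m²/s²  ✓ matches
  capacitance (C = Q/V): s⁴·A²/(kg·m²)  ✗

Only heat has units kg·m²/s².

Answer: heat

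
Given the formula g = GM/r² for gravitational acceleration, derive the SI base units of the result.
Units of each symbol in g = GM/r²:
  G (gravitational constant): m³/(kg·s²)
  M (mass): kg
  r (distance): m  → to the power 2 in the denominator, contributes 1/m²

Multiplying the contributions: [m³/(kg·s²)] · [kg] · [1/m²]
Adding exponents of each base unit: m: 1, s: -2
SI base units of gravitational acceleration: m/s²

Answer: m/s²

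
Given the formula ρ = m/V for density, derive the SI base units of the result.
Units of each symbol in ρ = m/V:
  m (mass): kg
  V (volume): m³  → in the denominator, contributes 1/m³

Multiplying the contributions: [kg] · [1/m³]
Adding exponents of each base unit: kg: 1, m: -3
SI base units of density: kg/m³

Answer: kg/m³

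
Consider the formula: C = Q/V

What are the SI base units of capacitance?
Units of each symbol in C = Q/V:
  Q (charge, in coulombs): s·A
  V (voltage, in volts): kg·m²/(s³·A)  → in the denominator, contributes s³·A/(kg·m²)

Multiplying the contributions: [s·A] · [s³·A/(kg·m²)]
Adding exponents of each base unit: kg: -1, m: -2, s: 4, A: 2
SI base units of capacitance: s⁴·A²/(kg·m²)

Answer: s⁴·A²/(kg·m²)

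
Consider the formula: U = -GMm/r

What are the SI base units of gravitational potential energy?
Units of each symbol in U = -GMm/r:
  G (gravitational constant): m³/(kg·s²)
  M (mass): kg
  m (mass): kg
  r (distance): m  → in the denominator, contributes 1/m
  The minus sign does not affect the units.

Multiplying the contributions: [m³/(kg·s²)] · [kg] · [kg] · [1/m]
Adding exponents of each base unit: kg: 1, m: 2, s: -2
SI base units of gravitational potential energy: kg·m²/s²

Answer: kg·m²/s²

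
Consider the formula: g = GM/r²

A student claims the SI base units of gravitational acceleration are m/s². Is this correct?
Units of each symbol in g = GM/r²:
  G (gravitational constant): m³/(kg·s²)
  M (mass): kg
  r (distance): m  → to the power 2 in the denominator, contributes 1/m²

Multiplying the contributions: [m³/(kg·s²)] · [kg] · [1/m²]
Adding exponents of each base unit: m: 1, s: -2
SI base units of gravitational acceleration: m/s²

The claimed units m/s² match the derived units, so the claim is correct.

Answer: Yes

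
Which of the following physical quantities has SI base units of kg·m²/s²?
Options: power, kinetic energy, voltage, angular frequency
Checking the SI base units of each option:
  power (P = W/t): kg·m²/s³  ✗
  kinetic energy (E = ½mv²): kg·m²/s²  ✓ matches
  voltage (V = IR): kg·m²/(s³·A)  ✗
  angular frequency (ω = 2πf): 1/s  ✗

Only kinetic energy has units kg·m²/s².

Answer: kinetic energy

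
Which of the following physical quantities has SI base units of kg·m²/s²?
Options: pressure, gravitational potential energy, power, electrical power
Checking the SI base units of each option:
  pressure (P = F/A): kg/(m·s²)  ✗
  gravitational potential energy (U = -GMm/r): kg·m²/s²  ✓ matches
  power (P = W/t): kg·m²/s³  ✗
  electrical power (P = IV): kg·m²/s³  ✗

Only gravitational potential energy has units kg·m²/s².

Answer: gravitational potential energy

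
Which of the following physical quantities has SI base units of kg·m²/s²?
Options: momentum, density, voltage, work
Checking the SI base units of each option:
  momentum (p = mv): kg·m/s  ✗
  density (ρ = m/V): kg/m³  ✗
  voltage (V = IR): kg·m²/(s³·A)  ✗
  work (W = Fd): kg·m²/s²  ✓ matches

Only work has units kg·m²/s².

Answer: work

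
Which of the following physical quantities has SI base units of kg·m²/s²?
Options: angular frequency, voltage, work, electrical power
Checking the SI base units of each option:
  angular frequency (ω = 2πf): 1/s  ✗
  voltage (V = IR): kg·m²/(s³·A)  ✗
  work (W = Fd): kg·m²/s²  ✓ matches
  electrical power (P = IV): kg·m²/s³  ✗

Only work has units kg·m²/s².

Answer: work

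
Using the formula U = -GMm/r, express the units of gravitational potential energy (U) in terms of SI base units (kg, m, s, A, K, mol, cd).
Units of each symbol in U = -GMm/r:
  G (gravitational constant): m³/(kg·s²)
  M (mass): kg
  m (mass): kg
  r (distance): m  → in the denominator, contributes 1/m
  The minus sign does not affect the units.

Multiplying the contributions: [m³/(kg·s²)] · [kg] · [kg] · [1/m]
Adding exponents of each base unit: kg: 1, m: 2, s: -2
SI base units of gravitational potential energy: kg·m²/s²

Answer: kg·m²/s²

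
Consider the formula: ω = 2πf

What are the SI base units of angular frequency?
Units of each symbol in ω = 2πf:
  f (frequency): 1/s
  The factor 2π is dimensionless.

Multiplying the contributions: [1/s]
Adding exponents of each base unit: s: -1
SI base units of angular frequency: 1/s

Answer: 1/s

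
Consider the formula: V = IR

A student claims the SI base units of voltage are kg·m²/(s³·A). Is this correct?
Units of each symbol in V = IR:
  I (current): A
  R (resistance, in ohms): kg·m²/(s³·A²)

Multiplying the contributions: [A] · [kg·m²/(s³·A²)]
Adding exponents of each base unit: kg: 1, m: 2, s: -3, A: -1
SI base units of voltage: kg·m²/(s³·A)

The claimed units kg·m²/(s³·A) match the derived units, so the claim is correct.

Answer: Yes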